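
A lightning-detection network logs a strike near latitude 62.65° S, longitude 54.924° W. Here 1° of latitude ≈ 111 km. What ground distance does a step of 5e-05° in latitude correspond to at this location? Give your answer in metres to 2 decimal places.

5e-05° × 111000 m/° = 5.55 m.

5.55 metres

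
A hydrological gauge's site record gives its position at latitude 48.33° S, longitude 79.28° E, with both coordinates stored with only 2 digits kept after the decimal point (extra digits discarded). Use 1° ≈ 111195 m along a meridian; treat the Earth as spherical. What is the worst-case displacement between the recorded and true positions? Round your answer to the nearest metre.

Truncating at 2 decimal places can drop up to a full unit in the last place, so each coordinate may be off by as much as 0.01°.
Latitude error → 0.01 × 111195 = 1111.95 m along the meridian.
E–W at 48.33°: 0.01° × 111195 × cos 48.33° = 0.01 × 111195 × 0.6648 ≈ 739.268 m.
The two errors are perpendicular, so the maximum displacement is √(1111.95² + 739.268²) ≈ 1335.27 m.

1335 metres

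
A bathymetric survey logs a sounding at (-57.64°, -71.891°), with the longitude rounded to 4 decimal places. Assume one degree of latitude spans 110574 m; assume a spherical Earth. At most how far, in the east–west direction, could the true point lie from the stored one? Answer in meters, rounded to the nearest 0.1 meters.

3.0 meters

Rounding to 4 decimal places leaves the longitude within ±5e-05° of the true value.
One degree of longitude at 57.64° is 110574 × cos 57.64° ≈ 110574 × 0.5352 = 59183.3 m.
So at most 5e-05° × 59183.3 ≈ 2.95917 m east–west.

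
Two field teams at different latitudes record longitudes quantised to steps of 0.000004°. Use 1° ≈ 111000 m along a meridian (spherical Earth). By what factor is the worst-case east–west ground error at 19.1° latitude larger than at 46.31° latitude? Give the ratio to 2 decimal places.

1.37

With a 0.000004° grid the true value lies within half a step, ±0.000004°/2 = ±2e-06°, of the stored one.
Error at 19.1° = 2e-06° × 111000 × cos 19.1° ≈ 0.222 × 0.9449 = 0.20978 m.
Error at 46.31° = 2e-06° × 111000 × cos 46.31° ≈ 0.222 × 0.6908 = 0.15335 m.
The ratio reduces to cos 19.1° / cos 46.31° = 0.9449/0.6908 ≈ 1.3680.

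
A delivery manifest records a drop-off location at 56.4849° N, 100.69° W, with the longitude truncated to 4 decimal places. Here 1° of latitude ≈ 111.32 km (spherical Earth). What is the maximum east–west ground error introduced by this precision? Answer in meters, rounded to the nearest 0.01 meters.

Truncating at 4 decimal places can drop up to a full unit in the last place, so the longitude may be off by as much as 0.0001°.
At latitude 56.4849° a degree of longitude spans 111320 m × cos 56.4849° = 111320 × 0.5522 ≈ 61466.1 m.
So at most 0.0001° × 61466.1 ≈ 6.14661 m east–west.

6.15 meters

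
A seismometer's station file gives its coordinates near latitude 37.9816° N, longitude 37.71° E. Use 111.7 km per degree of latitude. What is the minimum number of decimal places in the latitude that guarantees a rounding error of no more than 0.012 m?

7 decimal places

One degree of latitude covers 111700 m.
N decimal places → at most half a unit in the last place, 0.5 × 10⁻ᴺ° = 111700/2 × 10⁻ᴺ m.
Setting 55850 × 10⁻ᴺ ≤ 0.012 gives 10ᴺ ≥ 4.654e+06, i.e. N ≥ 6.67.
N = 6 would give 0.0558 m (too coarse); N = 7 gives 0.00558 m ≤ 0.012 m.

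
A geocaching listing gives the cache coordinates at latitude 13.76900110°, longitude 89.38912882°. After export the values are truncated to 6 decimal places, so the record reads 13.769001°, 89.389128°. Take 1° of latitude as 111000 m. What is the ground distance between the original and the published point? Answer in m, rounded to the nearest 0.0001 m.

0.0891 m

Δlat = 13.76900110 − 13.769001 = +0.00000010°; Δlon = 89.38912882 − 89.389128 = +0.00000082°.
North–south shift: 0.00000010 × 111000 = 0.0111 m.
E–W at 13.769°: 0.00000082° × 111000 × cos 13.769° = 0.00000082 × 111000 × 0.9713 ≈ 0.0884044 m.
Hypotenuse of the two orthogonal shifts: √(0.0111² + 0.0884044²) = 0.0890985 m.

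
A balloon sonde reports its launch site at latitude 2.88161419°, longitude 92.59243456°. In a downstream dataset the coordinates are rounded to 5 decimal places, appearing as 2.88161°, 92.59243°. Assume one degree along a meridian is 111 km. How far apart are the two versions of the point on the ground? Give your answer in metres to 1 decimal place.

0.7 metres

The latitude changed by +0.00000419° and the longitude by +0.00000456°.
N–S: 0.00000419° × 111000 m/° = 0.46509 m.
E–W at 2.88161°: 0.00000456° × 111000 × cos 2.88161° = 0.00000456 × 111000 × 0.9987 ≈ 0.50552 m.
Hypotenuse of the two orthogonal shifts: √(0.46509² + 0.50552²) = 0.68692 m.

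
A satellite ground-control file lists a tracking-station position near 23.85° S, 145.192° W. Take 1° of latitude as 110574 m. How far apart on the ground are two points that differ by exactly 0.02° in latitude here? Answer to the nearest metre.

Along a meridian 0.02° is 0.02 × 110574 = 2211.48 m.

2211 metres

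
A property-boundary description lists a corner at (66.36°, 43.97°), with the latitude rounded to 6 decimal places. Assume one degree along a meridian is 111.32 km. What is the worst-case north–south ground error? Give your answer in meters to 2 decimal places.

0.06 meters

Rounding to 6 decimal places leaves the latitude within ±5e-07° of the true value.
Along the meridian that is 5e-07° × 111320 m/° = 0.05566 m.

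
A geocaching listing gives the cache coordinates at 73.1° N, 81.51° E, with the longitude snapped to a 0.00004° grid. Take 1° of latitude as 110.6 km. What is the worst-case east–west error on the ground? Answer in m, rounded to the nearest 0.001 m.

With a 0.00004° grid the true value lies within half a step, ±0.00004°/2 = ±2e-05°, of the stored one.
Parallels shrink by cos φ, so at 73.1° a degree of longitude is 110600 × 0.2907 ≈ 32151.7 m.
East–west error: 2e-05° × 32151.7 m/° ≈ 0.643033 m.

0.643 m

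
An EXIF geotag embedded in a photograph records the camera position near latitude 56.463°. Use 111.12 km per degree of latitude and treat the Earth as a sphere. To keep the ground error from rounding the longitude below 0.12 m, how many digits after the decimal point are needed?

At 56.463° one degree of longitude covers 111120 × cos 56.463° ≈ 111120 × 0.5525 ≈ 61391.1 m.
Rounding to N decimal places gives at most 0.5 × 10⁻ᴺ degrees of error, i.e. 0.5 × 10⁻ᴺ × 61391.1 m.
Setting 30695.5 × 10⁻ᴺ ≤ 0.12 gives 10ᴺ ≥ 2.558e+05, i.e. N ≥ 5.41.
At 5 places the error can reach 0.307 m, but 6 places keeps it to 0.0307 m.

6 decimal places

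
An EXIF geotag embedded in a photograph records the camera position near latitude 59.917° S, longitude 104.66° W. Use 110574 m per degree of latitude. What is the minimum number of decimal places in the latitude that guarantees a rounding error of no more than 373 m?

3 decimal places

One degree of latitude covers 110574 m.
Rounding to N decimal places gives at most 0.5 × 10⁻ᴺ degrees of error, i.e. 0.5 × 10⁻ᴺ × 110574 m.
Setting 55287 × 10⁻ᴺ ≤ 373 gives 10ᴺ ≥ 148.2, i.e. N ≥ 2.17.
At 2 places the error can reach 553 m, but 3 places keeps it to 55.3 m.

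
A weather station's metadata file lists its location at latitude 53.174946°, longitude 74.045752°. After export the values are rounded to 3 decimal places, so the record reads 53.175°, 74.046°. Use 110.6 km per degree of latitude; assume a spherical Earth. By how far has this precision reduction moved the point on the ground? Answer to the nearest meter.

17 meters

The latitude changed by -0.000054° and the longitude by -0.000248°.
N–S: -0.000054° × 110600 m/° = -5.9724 m.
E–W at 53.175°: -0.000248° × 110600 × cos 53.175° = -0.000248 × 110600 × 0.5994 ≈ -16.4401 m.
Hypotenuse of the two orthogonal shifts: √(5.9724² + 16.4401²) = 17.4913 m.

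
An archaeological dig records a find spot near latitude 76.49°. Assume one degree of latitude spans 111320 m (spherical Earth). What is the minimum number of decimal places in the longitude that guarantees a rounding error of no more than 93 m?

At 76.49° one degree of longitude covers 111320 × cos 76.49° ≈ 111320 × 0.2336 ≈ 26006 m.
With N decimal places the half-ulp bound is 0.5·10⁻ᴺ°, or 0.5·10⁻ᴺ × 26006 m on the ground.
Setting 13003 × 10⁻ᴺ ≤ 93 gives 10ᴺ ≥ 139.8, i.e. N ≥ 2.15.
At 2 places the error can reach 130 m, but 3 places keeps it to 13 m.

3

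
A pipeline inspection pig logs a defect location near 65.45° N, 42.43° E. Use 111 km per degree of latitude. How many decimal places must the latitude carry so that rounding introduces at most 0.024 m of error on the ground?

7

One degree of latitude covers 111000 m.
Rounding to N decimal places gives at most 0.5 × 10⁻ᴺ degrees of error, i.e. 0.5 × 10⁻ᴺ × 111000 m.
Need 0.5 × 111000 × 10⁻ᴺ ≤ 0.024 → 10⁻ᴺ ≤ 4.324e-07, so N ≥ 6.36.
N = 6 would give 0.0555 m (too coarse); N = 7 gives 0.00555 m ≤ 0.024 m.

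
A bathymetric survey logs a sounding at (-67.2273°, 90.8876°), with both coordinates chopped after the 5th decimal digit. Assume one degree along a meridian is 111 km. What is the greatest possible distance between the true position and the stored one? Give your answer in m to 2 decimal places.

Truncating at 5 decimal places can drop up to a full unit in the last place, so each coordinate may be off by as much as 1e-05°.
N–S: 1e-05° × 111000 m/° = 1.11 m.
East–west component at 67.2273°: 1e-05° × 111000 × cos 67.2273° ≈ 1e-05 × 42965.5 ≈ 0.429655 m.
The two errors are perpendicular, so the maximum displacement is √(1.11² + 0.429655²) ≈ 1.19025 m.

1.19 m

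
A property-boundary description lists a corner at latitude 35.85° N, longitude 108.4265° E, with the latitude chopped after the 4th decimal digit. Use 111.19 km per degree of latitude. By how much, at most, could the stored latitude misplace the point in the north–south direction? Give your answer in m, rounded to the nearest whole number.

11 m

Truncating at 4 decimal places can drop up to a full unit in the last place, so the latitude may be off by as much as 0.0001°.
So the N–S error is at most 0.0001 × 111190 = 11.119 m.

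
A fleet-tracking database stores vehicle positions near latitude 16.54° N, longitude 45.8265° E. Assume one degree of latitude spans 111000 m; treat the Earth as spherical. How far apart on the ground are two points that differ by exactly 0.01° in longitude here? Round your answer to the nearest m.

0.01° of longitude at 16.54° is 0.01 × 111000 × cos 16.54° ≈ 0.01 × 106407 = 1064.07 m.

1064 m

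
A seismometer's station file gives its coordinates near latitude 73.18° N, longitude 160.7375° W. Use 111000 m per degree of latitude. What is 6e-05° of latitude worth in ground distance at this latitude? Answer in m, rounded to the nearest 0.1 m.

Along a meridian 6e-05° is 6e-05 × 111000 = 6.66 m.

6.7 m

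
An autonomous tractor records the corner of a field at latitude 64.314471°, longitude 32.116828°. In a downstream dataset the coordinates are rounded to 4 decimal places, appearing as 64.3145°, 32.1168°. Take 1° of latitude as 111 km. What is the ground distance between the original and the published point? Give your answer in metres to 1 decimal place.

3.5 metres

The latitude changed by -0.000029° and the longitude by +0.000028°.
North–south shift: -0.000029 × 111000 = -3.219 m.
East–west at this latitude: 0.000028° × 111000 × cos 64.3145° ≈ 0.000028 × 48110.8 = 1.3471 m.
Combined displacement = (3.219² + 1.3471²)^½ ≈ 3.48951 m.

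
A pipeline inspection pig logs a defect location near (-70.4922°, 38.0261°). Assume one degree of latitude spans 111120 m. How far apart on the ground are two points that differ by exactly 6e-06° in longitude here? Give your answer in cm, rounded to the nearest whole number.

22 cm

At 70.4922° a degree of longitude is 111120 × cos 70.4922° ≈ 37106.9 m, so 6e-06° corresponds to 0.222641 m.
That is 0.222641 m = 22.264 cm.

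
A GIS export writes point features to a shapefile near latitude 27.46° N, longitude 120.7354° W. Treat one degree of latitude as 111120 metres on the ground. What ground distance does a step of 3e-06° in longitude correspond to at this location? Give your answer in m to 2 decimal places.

At 27.46° a degree of longitude is 111120 × cos 27.46° ≈ 98600.4 m, so 3e-06° corresponds to 0.295801 m.

0.30 m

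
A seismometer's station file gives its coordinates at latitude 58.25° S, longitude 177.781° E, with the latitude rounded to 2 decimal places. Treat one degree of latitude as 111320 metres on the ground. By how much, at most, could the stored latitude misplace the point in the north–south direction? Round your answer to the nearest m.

Rounding to 2 decimal places leaves the latitude within ±0.005° of the true value.
Along the meridian that is 0.005° × 111320 m/° = 556.6 m.

557 m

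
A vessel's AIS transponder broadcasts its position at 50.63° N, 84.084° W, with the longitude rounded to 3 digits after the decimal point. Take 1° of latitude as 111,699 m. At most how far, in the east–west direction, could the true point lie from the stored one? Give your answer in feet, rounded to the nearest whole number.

Rounding to 3 decimal places leaves the longitude within ±0.0005° of the true value.
One degree of longitude at 50.63° is 111699 × cos 50.63° ≈ 111699 × 0.6343 = 70853.6 m.
Maximum E–W displacement: 0.0005 × 70853.6 = 35.4268 m.
In feet: 35.4268 m ÷ 0.3048 ≈ 116.23 ft.

116 feet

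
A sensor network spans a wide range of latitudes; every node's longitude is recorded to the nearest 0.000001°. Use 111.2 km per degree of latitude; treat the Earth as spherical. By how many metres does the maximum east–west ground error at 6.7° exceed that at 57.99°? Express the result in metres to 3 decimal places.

0.026 metres

Rounding to 6 decimal places leaves the longitude within ±5e-07° of the true value.
Error at 6.7° = 5e-07° × 111200 × cos 6.7° ≈ 0.0556 × 0.9932 = 0.05522 m.
At 57.99°: 5e-07° × 111200 × cos 57.99° = 5e-07 × 111200 × 0.5301 ≈ 0.029472 m.
Difference: 0.05522 − 0.029472 = 0.025749 m.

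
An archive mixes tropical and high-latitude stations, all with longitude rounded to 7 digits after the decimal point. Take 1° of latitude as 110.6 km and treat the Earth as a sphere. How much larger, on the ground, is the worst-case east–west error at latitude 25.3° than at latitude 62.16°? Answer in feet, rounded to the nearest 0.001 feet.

0.008 feet

Rounding to 7 decimal places leaves the longitude within ±5e-08° of the true value.
At 25.3°: 5e-08° × 110600 × cos 25.3° = 5e-08 × 110600 × 0.9041 ≈ 0.0049996 m.
Error at 62.16° = 5e-08° × 110600 × cos 62.16° ≈ 0.00553 × 0.4670 = 0.0025825 m.
Difference: 0.0049996 − 0.0025825 = 0.002417 m.
Converting: 0.00241704 m × 3.2808 ft/m ≈ 0.0079299 ft.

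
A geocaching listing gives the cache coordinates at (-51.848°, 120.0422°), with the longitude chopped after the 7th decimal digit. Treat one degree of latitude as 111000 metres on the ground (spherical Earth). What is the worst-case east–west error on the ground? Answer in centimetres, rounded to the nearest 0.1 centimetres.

Truncating at 7 decimal places can drop up to a full unit in the last place, so the longitude may be off by as much as 1e-07°.
At latitude 51.848° a degree of longitude spans 111000 m × cos 51.848° = 111000 × 0.6177 ≈ 68570.2 m.
So at most 1e-07° × 68570.2 ≈ 0.00685702 m east–west.
That is 0.00685702 m = 0.6857 cm.

0.7 centimetres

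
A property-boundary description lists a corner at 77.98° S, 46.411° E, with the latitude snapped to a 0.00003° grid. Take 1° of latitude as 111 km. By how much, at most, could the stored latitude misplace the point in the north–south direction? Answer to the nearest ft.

With a 0.00003° grid the true value lies within half a step, ±0.00003°/2 = ±1.5e-05°, of the stored one.
So the N–S error is at most 1.5e-05 × 111000 = 1.665 m.
In feet: 1.665 m ÷ 0.3048 ≈ 5.4626 ft.

5 ft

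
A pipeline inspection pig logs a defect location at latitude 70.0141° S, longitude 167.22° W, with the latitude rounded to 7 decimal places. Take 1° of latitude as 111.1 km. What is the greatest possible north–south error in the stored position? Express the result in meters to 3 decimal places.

0.006 meters

Rounding to 7 decimal places leaves the latitude within ±5e-08° of the true value.
North–south distance: 5e-08° × 111100 m/° = 0.005555 m.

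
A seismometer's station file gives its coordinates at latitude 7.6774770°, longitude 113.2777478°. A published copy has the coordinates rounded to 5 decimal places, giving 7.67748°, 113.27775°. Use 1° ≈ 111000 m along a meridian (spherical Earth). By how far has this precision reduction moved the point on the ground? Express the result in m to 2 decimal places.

0.41 m

Δlat = 7.6774770 − 7.67748 = -0.0000030°; Δlon = 113.2777478 − 113.27775 = -0.0000022°.
N–S: -0.0000030° × 111000 m/° = -0.333 m.
East–west at this latitude: -0.0000022° × 111000 × cos 7.67748° ≈ -0.0000022 × 110005 = -0.242011 m.
Distance: √(0.333² + 0.242011²) ≈ 0.411653 m.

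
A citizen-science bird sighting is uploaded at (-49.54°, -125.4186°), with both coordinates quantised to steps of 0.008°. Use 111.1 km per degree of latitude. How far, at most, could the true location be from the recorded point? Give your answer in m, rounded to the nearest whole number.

530 m

With a 0.008° grid the true value lies within half a step, ±0.008°/2 = ±0.004°, of the stored one.
North–south component: 0.004° × 111100 = 444.4 m.
East–west component at 49.54°: 0.004° × 111100 × cos 49.54° ≈ 0.004 × 72094.7 ≈ 288.379 m.
Combining orthogonally: (444.4² + 288.379²)^½ ≈ 529.768 m.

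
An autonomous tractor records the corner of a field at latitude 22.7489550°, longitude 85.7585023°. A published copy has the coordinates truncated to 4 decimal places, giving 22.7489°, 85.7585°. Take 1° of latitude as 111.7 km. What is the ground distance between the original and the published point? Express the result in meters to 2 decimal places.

The latitude changed by +0.0000550° and the longitude by +0.0000023°.
North–south shift: 0.0000550 × 111700 = 6.1435 m.
E–W at 22.7489°: 0.0000023° × 111700 × cos 22.7489° = 0.0000023 × 111700 × 0.9222 ≈ 0.236925 m.
Distance: √(6.1435² + 0.236925²) ≈ 6.14807 m.

6.15 meters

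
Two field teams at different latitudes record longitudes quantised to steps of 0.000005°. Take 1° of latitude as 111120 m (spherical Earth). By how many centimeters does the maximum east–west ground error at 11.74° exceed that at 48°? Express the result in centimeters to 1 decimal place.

8.6 centimeters

With a 0.000005° grid the true value lies within half a step, ±0.000005°/2 = ±2.5e-06°, of the stored one.
Error at 11.74° = 2.5e-06° × 111120 × cos 11.74° ≈ 0.2778 × 0.9791 = 0.27199 m.
Error at 48° = 2.5e-06° × 111120 × cos 48° ≈ 0.2778 × 0.6691 = 0.18588 m.
So the lower-latitude error exceeds the higher by 0.27199 − 0.18588 = 0.086104 m.
That is 0.0861042 m = 8.6104 cm.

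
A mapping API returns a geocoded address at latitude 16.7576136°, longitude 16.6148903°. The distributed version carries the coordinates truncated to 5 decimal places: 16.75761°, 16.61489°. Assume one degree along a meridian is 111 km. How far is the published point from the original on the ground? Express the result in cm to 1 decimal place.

40.1 cm

Δlat = 16.7576136 − 16.75761 = +0.0000036°; Δlon = 16.6148903 − 16.61489 = +0.0000003°.
North–south shift: 0.0000036 × 111000 = 0.3996 m.
East–west at this latitude: 0.0000003° × 111000 × cos 16.7576° ≈ 0.0000003 × 106286 = 0.0318859 m.
Hypotenuse of the two orthogonal shifts: √(0.3996² + 0.0318859²) = 0.40087 m.
That is 0.40087 m = 40.087 cm.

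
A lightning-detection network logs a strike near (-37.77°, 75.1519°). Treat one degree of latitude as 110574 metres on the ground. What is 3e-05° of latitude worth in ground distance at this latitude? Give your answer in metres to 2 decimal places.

3e-05° × 110574 m/° = 3.31722 m.

3.32 metres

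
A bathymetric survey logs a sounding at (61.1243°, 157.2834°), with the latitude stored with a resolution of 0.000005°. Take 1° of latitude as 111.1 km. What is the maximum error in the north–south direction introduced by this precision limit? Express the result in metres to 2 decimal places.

With a 0.000005° grid the true value lies within half a step, ±0.000005°/2 = ±2.5e-06°, of the stored one.
So the N–S error is at most 2.5e-06 × 111100 = 0.27775 m.

0.28 metres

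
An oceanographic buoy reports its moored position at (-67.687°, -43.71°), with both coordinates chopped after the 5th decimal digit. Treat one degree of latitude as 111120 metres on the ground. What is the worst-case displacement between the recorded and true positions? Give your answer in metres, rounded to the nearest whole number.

Truncating at 5 decimal places can drop up to a full unit in the last place, so each coordinate may be off by as much as 1e-05°.
Latitude error → 1e-05 × 111120 = 1.1112 m along the meridian.
East–west component at 67.687°: 1e-05° × 111120 × cos 67.687° ≈ 1e-05 × 42188.5 ≈ 0.421885 m.
Worst case both components are at the extreme and orthogonal: √(1.1112² + 0.421885²) ≈ 1.18859 m.

1 metres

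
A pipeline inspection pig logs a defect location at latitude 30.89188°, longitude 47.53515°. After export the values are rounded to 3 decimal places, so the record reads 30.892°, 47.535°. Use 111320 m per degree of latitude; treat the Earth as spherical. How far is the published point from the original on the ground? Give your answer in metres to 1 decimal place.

19.6 metres

The latitude changed by -0.00012° and the longitude by +0.00015°.
North–south shift: -0.00012 × 111320 = -13.3584 m.
E–W at 30.892°: 0.00015° × 111320 × cos 30.892° = 0.00015 × 111320 × 0.8581 ≈ 14.3292 m.
Hypotenuse of the two orthogonal shifts: √(13.3584² + 14.3292²) = 19.5901 m.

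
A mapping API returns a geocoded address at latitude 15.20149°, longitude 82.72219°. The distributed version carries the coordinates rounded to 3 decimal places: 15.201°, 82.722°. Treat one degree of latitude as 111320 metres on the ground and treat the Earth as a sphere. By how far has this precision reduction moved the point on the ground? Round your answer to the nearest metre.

58 metres

Δlat = 15.20149 − 15.201 = +0.00049°; Δlon = 82.72219 − 82.722 = +0.00019°.
N–S: 0.00049° × 111320 m/° = 54.5468 m.
E–W at 15.201°: 0.00019° × 111320 × cos 15.201° = 0.00019 × 111320 × 0.9650 ≈ 20.4108 m.
Combined displacement = (54.5468² + 20.4108²)^½ ≈ 58.2405 m.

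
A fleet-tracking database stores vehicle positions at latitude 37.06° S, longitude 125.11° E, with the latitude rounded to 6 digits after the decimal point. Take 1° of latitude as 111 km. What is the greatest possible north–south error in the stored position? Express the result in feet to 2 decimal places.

Rounding to 6 decimal places leaves the latitude within ±5e-07° of the true value.
North–south distance: 5e-07° × 111000 m/° = 0.0555 m.
Converting: 0.0555 m × 3.2808 ft/m ≈ 0.18209 ft.

0.18 feet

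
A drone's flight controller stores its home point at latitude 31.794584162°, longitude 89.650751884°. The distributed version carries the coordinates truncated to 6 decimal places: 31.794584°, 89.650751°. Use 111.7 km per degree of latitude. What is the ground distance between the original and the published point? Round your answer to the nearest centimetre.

The latitude changed by +0.000000162° and the longitude by +0.000000884°.
North–south shift: 0.000000162 × 111700 = 0.0180954 m.
E–W at 31.7946°: 0.000000884° × 111700 × cos 31.7946° = 0.000000884 × 111700 × 0.8499 ≈ 0.0839257 m.
Hypotenuse of the two orthogonal shifts: √(0.0180954² + 0.0839257²) = 0.0858543 m.
That is 0.0858543 m = 8.5854 cm.

9 centimetres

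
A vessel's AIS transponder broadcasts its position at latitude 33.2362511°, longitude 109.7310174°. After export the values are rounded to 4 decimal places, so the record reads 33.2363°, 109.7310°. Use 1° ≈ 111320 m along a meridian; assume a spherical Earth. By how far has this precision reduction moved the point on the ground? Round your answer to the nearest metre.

6 metres

Δlat = 33.2362511 − 33.2363 = -0.0000489°; Δlon = 109.7310174 − 109.7310 = +0.0000174°.
North–south shift: -0.0000489 × 111320 = -5.44355 m.
E–W at 33.2363°: 0.0000174° × 111320 × cos 33.2363° = 0.0000174 × 111320 × 0.8364 ≈ 1.62011 m.
Combined displacement = (5.44355² + 1.62011²)^½ ≈ 5.67952 m.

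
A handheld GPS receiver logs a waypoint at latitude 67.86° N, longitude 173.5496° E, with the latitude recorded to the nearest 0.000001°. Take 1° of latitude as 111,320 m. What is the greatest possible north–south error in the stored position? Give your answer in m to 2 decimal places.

0.06 m

Rounding to 6 decimal places leaves the latitude within ±5e-07° of the true value.
Along the meridian that is 5e-07° × 111320 m/° = 0.05566 m.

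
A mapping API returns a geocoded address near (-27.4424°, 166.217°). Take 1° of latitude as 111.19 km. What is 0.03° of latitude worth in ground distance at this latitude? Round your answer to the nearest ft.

10944 ft

0.03° × 111190 m/° = 3335.7 m.
In feet: 3335.7 m ÷ 0.3048 ≈ 10944 ft.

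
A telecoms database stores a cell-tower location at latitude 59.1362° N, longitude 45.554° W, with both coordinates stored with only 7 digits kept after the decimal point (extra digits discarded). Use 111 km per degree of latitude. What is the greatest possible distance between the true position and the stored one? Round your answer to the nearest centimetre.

Truncating at 7 decimal places can drop up to a full unit in the last place, so each coordinate may be off by as much as 1e-07°.
Latitude error → 1e-07 × 111000 = 0.0111 m along the meridian.
E–W at 59.1362°: 1e-07° × 111000 × cos 59.1362° = 1e-07 × 111000 × 0.5130 ≈ 0.00569429 m.
The two errors are perpendicular, so the maximum displacement is √(0.0111² + 0.00569429²) ≈ 0.0124754 m.
That is 0.0124754 m = 1.2475 cm.

1 centimetres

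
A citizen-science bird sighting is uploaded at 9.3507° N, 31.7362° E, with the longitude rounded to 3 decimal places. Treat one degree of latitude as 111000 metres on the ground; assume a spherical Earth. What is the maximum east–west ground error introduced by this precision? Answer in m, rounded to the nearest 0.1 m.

54.8 m

Rounding to 3 decimal places leaves the longitude within ±0.0005° of the true value.
Parallels shrink by cos φ, so at 9.3507° a degree of longitude is 111000 × 0.9867 ≈ 109525 m.
So at most 0.0005° × 109525 ≈ 54.7625 m east–west.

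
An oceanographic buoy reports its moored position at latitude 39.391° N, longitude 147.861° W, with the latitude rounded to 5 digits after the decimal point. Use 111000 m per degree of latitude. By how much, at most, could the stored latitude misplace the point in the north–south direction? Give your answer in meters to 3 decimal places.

0.555 meters

Rounding to 5 decimal places leaves the latitude within ±5e-06° of the true value.
North–south distance: 5e-06° × 111000 m/° = 0.555 m.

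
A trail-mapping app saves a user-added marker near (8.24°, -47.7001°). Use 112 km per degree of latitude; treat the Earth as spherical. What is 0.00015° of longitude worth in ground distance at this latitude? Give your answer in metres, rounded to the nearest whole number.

At 8.24° a degree of longitude is 112000 × cos 8.24° ≈ 110844 m, so 0.00015° corresponds to 16.6266 m.

17 metres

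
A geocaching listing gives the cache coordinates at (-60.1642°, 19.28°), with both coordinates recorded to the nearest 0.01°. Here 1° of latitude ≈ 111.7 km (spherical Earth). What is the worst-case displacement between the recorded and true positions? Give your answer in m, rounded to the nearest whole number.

Rounding to 2 decimal places leaves each coordinate within ±0.005° of the true value.
Latitude error → 0.005 × 111700 = 558.5 m along the meridian.
East–west component at 60.1642°: 0.005° × 111700 × cos 60.1642° ≈ 0.005 × 55572.5 ≈ 277.863 m.
Worst case both components are at the extreme and orthogonal: √(558.5² + 277.863²) ≈ 623.803 m.

624 m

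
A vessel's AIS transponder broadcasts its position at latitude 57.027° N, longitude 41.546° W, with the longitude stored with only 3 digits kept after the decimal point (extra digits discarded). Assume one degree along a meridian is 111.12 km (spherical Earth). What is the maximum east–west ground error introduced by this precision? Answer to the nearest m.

Truncating at 3 decimal places can drop up to a full unit in the last place, so the longitude may be off by as much as 0.001°.
At latitude 57.027° a degree of longitude spans 111120 m × cos 57.027° = 111120 × 0.5442 ≈ 60476.4 m.
So at most 0.001° × 60476.4 ≈ 60.4764 m east–west.

60 m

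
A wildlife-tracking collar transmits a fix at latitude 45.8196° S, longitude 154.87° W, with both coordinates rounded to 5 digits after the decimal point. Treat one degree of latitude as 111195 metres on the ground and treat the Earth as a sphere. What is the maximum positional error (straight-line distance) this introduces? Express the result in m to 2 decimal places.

Rounding to 5 decimal places leaves each coordinate within ±5e-06° of the true value.
N–S: 5e-06° × 111195 m/° = 0.555975 m.
East–west component at 45.8196°: 5e-06° × 111195 × cos 45.8196° ≈ 5e-06 × 77494 ≈ 0.38747 m.
Worst case both components are at the extreme and orthogonal: √(0.555975² + 0.38747²) ≈ 0.677673 m.

0.68 m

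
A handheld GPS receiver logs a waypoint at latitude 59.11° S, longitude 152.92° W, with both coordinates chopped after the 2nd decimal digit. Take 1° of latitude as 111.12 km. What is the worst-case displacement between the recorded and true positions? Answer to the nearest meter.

Truncating at 2 decimal places can drop up to a full unit in the last place, so each coordinate may be off by as much as 0.01°.
North–south component: 0.01° × 111120 = 1111.2 m.
Longitude error → 0.01 × 111120 × cos 59.11° = 0.01 × 111120 × 0.5134 ≈ 570.481 m.
The two errors are perpendicular, so the maximum displacement is √(1111.2² + 570.481²) ≈ 1249.09 m.

1249 meters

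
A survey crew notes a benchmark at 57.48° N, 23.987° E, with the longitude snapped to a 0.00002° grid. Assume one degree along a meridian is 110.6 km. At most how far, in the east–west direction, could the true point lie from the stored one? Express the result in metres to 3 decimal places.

With a 0.00002° grid the true value lies within half a step, ±0.00002°/2 = ±1e-05°, of the stored one.
At latitude 57.48° a degree of longitude spans 110600 m × cos 57.48° = 110600 × 0.5376 ≈ 59457.9 m.
Maximum E–W displacement: 1e-05 × 59457.9 = 0.594579 m.

0.595 metres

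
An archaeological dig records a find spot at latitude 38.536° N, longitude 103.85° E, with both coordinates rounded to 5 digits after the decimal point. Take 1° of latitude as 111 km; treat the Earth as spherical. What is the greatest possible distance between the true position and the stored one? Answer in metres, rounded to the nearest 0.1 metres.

0.7 metres

Rounding to 5 decimal places leaves each coordinate within ±5e-06° of the true value.
N–S: 5e-06° × 111000 m/° = 0.555 m.
Longitude error → 5e-06 × 111000 × cos 38.536° = 5e-06 × 111000 × 0.7822 ≈ 0.43413 m.
Worst case both components are at the extreme and orthogonal: √(0.555² + 0.43413²) ≈ 0.704623 m.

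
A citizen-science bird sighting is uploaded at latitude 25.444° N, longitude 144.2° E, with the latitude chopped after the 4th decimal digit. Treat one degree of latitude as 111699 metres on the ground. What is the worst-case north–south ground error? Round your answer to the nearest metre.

11 metres

Truncating at 4 decimal places can drop up to a full unit in the last place, so the latitude may be off by as much as 0.0001°.
Along the meridian that is 0.0001° × 111699 m/° = 11.1699 m.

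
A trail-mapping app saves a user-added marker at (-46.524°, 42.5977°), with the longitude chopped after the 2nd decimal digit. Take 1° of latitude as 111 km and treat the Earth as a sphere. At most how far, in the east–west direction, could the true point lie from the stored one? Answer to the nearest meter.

764 meters

Truncating at 2 decimal places can drop up to a full unit in the last place, so the longitude may be off by as much as 0.01°.
One degree of longitude at 46.524° is 111000 × cos 46.524° ≈ 111000 × 0.6881 = 76373.6 m.
So at most 0.01° × 76373.6 ≈ 763.736 m east–west.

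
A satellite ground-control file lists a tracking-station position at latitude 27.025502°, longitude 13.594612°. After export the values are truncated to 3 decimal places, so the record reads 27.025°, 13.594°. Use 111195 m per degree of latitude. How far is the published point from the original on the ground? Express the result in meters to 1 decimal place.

The latitude changed by +0.000502° and the longitude by +0.000612°.
N–S: 0.000502° × 111195 m/° = 55.8199 m.
East–west at this latitude: 0.000612° × 111195 × cos 27.025° ≈ 0.000612 × 99053.4 = 60.6207 m.
Hypotenuse of the two orthogonal shifts: √(55.8199² + 60.6207²) = 82.4059 m.

82.4 meters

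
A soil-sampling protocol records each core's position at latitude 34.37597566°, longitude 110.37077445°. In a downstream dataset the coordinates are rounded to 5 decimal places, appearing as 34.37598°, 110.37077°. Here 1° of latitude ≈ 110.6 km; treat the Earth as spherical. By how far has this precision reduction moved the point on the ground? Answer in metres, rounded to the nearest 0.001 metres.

The latitude changed by -0.00000434° and the longitude by +0.00000445°.
North–south shift: -0.00000434 × 110600 = -0.480004 m.
E–W at 34.376°: 0.00000445° × 110600 × cos 34.376° = 0.00000445 × 110600 × 0.8254 ≈ 0.406213 m.
Combined displacement = (0.480004² + 0.406213²)^½ ≈ 0.628818 m.

0.629 metres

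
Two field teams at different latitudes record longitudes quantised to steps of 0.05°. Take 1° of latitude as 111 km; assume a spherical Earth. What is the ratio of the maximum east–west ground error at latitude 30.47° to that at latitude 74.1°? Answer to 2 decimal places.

With a 0.05° grid the true value lies within half a step, ±0.05°/2 = ±0.025°, of the stored one.
Error at 30.47° = 0.025° × 111000 × cos 30.47° ≈ 2775 × 0.8619 = 2391.8 m.
Error at 74.1° = 0.025° × 111000 × cos 74.1° ≈ 2775 × 0.2740 = 760.24 m.
Ratio: 2391.8 / 760.24 = cos 30.47° / cos 74.1° ≈ 3.1461.

3.15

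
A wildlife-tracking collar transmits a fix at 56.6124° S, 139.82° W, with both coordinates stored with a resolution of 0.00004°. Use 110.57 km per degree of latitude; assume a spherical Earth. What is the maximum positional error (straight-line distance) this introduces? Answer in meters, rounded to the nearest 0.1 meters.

With a 0.00004° grid the true value lies within half a step, ±0.00004°/2 = ±2e-05°, of the stored one.
N–S: 2e-05° × 110570 m/° = 2.2114 m.
East–west component at 56.6124°: 2e-05° × 110570 × cos 56.6124° ≈ 2e-05 × 60846.7 ≈ 1.21693 m.
Combining orthogonally: (2.2114² + 1.21693²)^½ ≈ 2.52413 m.

2.5 meters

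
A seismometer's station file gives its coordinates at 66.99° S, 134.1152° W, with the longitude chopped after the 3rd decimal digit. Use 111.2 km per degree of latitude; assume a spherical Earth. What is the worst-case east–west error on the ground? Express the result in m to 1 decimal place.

43.5 m

Truncating at 3 decimal places can drop up to a full unit in the last place, so the longitude may be off by as much as 0.001°.
Parallels shrink by cos φ, so at 66.99° a degree of longitude is 111200 × 0.3909 ≈ 43467.2 m.
So at most 0.001° × 43467.2 ≈ 43.4672 m east–west.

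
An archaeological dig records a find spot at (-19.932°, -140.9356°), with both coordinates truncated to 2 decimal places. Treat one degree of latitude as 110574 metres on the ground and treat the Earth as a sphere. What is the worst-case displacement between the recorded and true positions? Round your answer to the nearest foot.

Truncating at 2 decimal places can drop up to a full unit in the last place, so each coordinate may be off by as much as 0.01°.
North–south component: 0.01° × 110574 = 1105.74 m.
E–W at 19.932°: 0.01° × 110574 × cos 19.932° = 0.01 × 110574 × 0.9401 ≈ 1039.5 m.
The two errors are perpendicular, so the maximum displacement is √(1105.74² + 1039.5²) ≈ 1517.64 m.
Converting: 1517.64 m × 3.2808 ft/m ≈ 4979.1 ft.

4979 feet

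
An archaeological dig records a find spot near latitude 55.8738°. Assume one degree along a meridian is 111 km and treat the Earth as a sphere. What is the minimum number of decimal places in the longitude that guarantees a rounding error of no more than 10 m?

At 55.8738° one degree of longitude covers 111000 × cos 55.8738° ≈ 111000 × 0.5610 ≈ 62273 m.
N decimal places → at most half a unit in the last place, 0.5 × 10⁻ᴺ° = 62273/2 × 10⁻ᴺ m.
Need 0.5 × 62273 × 10⁻ᴺ ≤ 10 → 10⁻ᴺ ≤ 3.212e-04, so N ≥ 3.49.
N = 3 would give 31.1 m (too coarse); N = 4 gives 3.11 m ≤ 10 m.

4 decimal places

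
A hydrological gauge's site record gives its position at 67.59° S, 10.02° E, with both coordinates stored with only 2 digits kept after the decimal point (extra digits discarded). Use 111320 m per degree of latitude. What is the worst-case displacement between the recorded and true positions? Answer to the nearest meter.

1191 meters

Truncating at 2 decimal places can drop up to a full unit in the last place, so each coordinate may be off by as much as 0.01°.
North–south component: 0.01° × 111320 = 1113.2 m.
Longitude error → 0.01 × 111320 × cos 67.59° = 0.01 × 111320 × 0.3812 ≈ 424.387 m.
The two errors are perpendicular, so the maximum displacement is √(1113.2² + 424.387²) ≈ 1191.35 m.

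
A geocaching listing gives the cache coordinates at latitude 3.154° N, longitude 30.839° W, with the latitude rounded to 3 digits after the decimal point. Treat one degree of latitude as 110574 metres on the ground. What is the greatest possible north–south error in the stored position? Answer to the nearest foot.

181 feet

Rounding to 3 decimal places leaves the latitude within ±0.0005° of the true value.
Along the meridian that is 0.0005° × 110574 m/° = 55.287 m.
Converting: 55.287 m × 3.2808 ft/m ≈ 181.39 ft.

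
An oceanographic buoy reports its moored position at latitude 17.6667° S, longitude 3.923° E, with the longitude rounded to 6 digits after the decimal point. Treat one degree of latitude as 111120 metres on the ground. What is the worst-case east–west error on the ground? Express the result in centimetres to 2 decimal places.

Rounding to 6 decimal places leaves the longitude within ±5e-07° of the true value.
Parallels shrink by cos φ, so at 17.6667° a degree of longitude is 111120 × 0.9528 ≈ 105879 m.
So at most 5e-07° × 105879 ≈ 0.0529397 m east–west.
That is 0.0529397 m = 5.294 cm.

5.29 centimetres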